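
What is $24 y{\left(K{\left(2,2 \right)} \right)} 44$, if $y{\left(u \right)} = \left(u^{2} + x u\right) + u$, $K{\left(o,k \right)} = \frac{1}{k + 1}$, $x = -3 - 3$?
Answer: $- \frac{4928}{3} \approx -1642.7$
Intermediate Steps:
$x = -6$
$K{\left(o,k \right)} = \frac{1}{1 + k}$
$y{\left(u \right)} = u^{2} - 5 u$ ($y{\left(u \right)} = \left(u^{2} - 6 u\right) + u = u^{2} - 5 u$)
$24 y{\left(K{\left(2,2 \right)} \right)} 44 = 24 \frac{-5 + \frac{1}{1 + 2}}{1 + 2} \cdot 44 = 24 \frac{-5 + \frac{1}{3}}{3} \cdot 44 = 24 \cdot \frac{1}{3} \left(- \frac{14}{3}\right) 44 = 24 \left(- \frac{14}{9}\right) 44 = \left(- \frac{112}{3}\right) 44 = - \frac{4928}{3}$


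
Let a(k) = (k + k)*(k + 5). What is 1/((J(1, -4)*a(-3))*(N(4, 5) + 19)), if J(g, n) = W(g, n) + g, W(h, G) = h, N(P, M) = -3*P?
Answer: -1/168 ≈ -0.0059524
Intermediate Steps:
a(k) = 2*k*(5 + k) (a(k) = (2*k)*(5 + k) = 2*k*(5 + k))
J(g, n) = 2*g (J(g, n) = g + g = 2*g)
1/((J(1, -4)*a(-3))*(N(4, 5) + 19)) = 1/(((2*1)*(2*(-3)*(5 - 3)))*(-3*4 + 19)) = 1/((2*(2*(-3)*2))*(-12 + 19)) = 1/((2*(-12))*7) = 1/(-24*7) = 1/(-168) = -1/168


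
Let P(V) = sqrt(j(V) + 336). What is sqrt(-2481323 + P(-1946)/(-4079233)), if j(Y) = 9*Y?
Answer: sqrt(-41289566741048466347 - 4079233*I*sqrt(17178))/4079233 ≈ 1.0198e-8 - 1575.2*I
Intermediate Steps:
P(V) = sqrt(336 + 9*V) (P(V) = sqrt(9*V + 336) = sqrt(336 + 9*V))
sqrt(-2481323 + P(-1946)/(-4079233)) = sqrt(-2481323 + sqrt(336 + 9*(-1946))/(-4079233)) = sqrt(-2481323 + sqrt(336 - 17514)*(-1/4079233)) = sqrt(-2481323 + sqrt(-17178)*(-1/4079233)) = sqrt(-2481323 + (I*sqrt(17178))*(-1/4079233)) = sqrt(-2481323 - I*sqrt(17178)/4079233)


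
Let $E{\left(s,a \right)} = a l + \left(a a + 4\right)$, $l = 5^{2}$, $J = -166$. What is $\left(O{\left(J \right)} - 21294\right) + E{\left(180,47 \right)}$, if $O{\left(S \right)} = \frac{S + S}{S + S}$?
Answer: $-17905$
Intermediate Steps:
$l = 25$
$E{\left(s,a \right)} = 4 + a^{2} + 25 a$ ($E{\left(s,a \right)} = a 25 + \left(a a + 4\right) = 25 a + \left(a^{2} + 4\right) = 25 a + \left(4 + a^{2}\right) = 4 + a^{2} + 25 a$)
$O{\left(S \right)} = 1$ ($O{\left(S \right)} = \frac{2 S}{2 S} = 2 S \frac{1}{2 S} = 1$)
$\left(O{\left(J \right)} - 21294\right) + E{\left(180,47 \right)} = \left(1 - 21294\right) + \left(4 + 47^{2} + 25 \cdot 47\right) = -21293 + \left(4 + 2209 + 1175\right) = -21293 + 3388 = -17905$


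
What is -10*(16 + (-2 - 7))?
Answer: -70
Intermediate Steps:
-10*(16 + (-2 - 7)) = -10*(16 - 9) = -10*7 = -70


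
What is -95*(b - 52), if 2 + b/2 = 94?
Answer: -12540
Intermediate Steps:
b = 184 (b = -4 + 2*94 = -4 + 188 = 184)
-95*(b - 52) = -95*(184 - 52) = -95*132 = -12540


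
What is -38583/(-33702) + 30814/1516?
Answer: 45707719/2128843 ≈ 21.471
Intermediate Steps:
-38583/(-33702) + 30814/1516 = -38583*(-1/33702) + 30814*(1/1516) = 12861/11234 + 15407/758 = 45707719/2128843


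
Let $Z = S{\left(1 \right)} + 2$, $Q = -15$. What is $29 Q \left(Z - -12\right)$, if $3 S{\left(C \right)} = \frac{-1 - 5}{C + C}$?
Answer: $-5655$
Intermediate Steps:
$S{\left(C \right)} = - \frac{1}{C}$ ($S{\left(C \right)} = \frac{\left(-1 - 5\right) \frac{1}{C + C}}{3} = \frac{\left(-6\right) \frac{1}{2 C}}{3} = \frac{\left(-3\right) \frac{1}{C}}{3} = - \frac{1}{C}$)
$Z = 1$ ($Z = - 1^{-1} + 2 = \left(-1\right) 1 + 2 = -1 + 2 = 1$)
$29 Q \left(Z - -12\right) = 29 \left(-15\right) \left(1 - -12\right) = - 435 \left(1 + 12\right) = \left(-435\right) 13 = -5655$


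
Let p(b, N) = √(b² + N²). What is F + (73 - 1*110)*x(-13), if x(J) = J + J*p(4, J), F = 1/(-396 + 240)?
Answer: 75035/156 + 481*√185 ≈ 7023.3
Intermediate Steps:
p(b, N) = √(N² + b²)
F = -1/156 (F = 1/(-156) = -1/156 ≈ -0.0064103)
x(J) = J + J*√(16 + J²) (x(J) = J + J*√(J² + 4²) = J + J*√(J² + 16) = J + J*√(16 + J²))
F + (73 - 1*110)*x(-13) = -1/156 + (73 - 1*110)*(-13*(1 + √(16 + (-13)²))) = -1/156 + (73 - 110)*(-13*(1 + √(16 + 169))) = -1/156 - (-481)*(1 + √185) = -1/156 - 37*(-13 - 13*√185) = -1/156 + (481 + 481*√185) = 75035/156 + 481*√185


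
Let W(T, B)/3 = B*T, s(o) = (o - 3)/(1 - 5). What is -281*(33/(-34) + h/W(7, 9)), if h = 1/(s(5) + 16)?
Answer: 54311399/199206 ≈ 272.64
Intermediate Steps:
s(o) = ¾ - o/4 (s(o) = (-3 + o)/(-4) = (-3 + o)*(-¼) = ¾ - o/4)
h = 2/31 (h = 1/((¾ - ¼*5) + 16) = 1/((¾ - 5/4) + 16) = 1/(-½ + 16) = 1/(31/2) = 2/31 ≈ 0.064516)
W(T, B) = 3*B*T (W(T, B) = 3*(B*T) = 3*B*T)
-281*(33/(-34) + h/W(7, 9)) = -281*(33/(-34) + 2/(31*((3*9*7)))) = -281*(33*(-1/34) + (2/31)/189) = -281*(-33/34 + (2/31)*(1/189)) = -281*(-33/34 + 2/5859) = -281*(-193279/199206) = 54311399/199206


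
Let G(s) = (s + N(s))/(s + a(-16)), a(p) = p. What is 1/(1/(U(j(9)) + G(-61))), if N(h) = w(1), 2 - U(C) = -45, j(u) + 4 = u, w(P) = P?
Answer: 3679/77 ≈ 47.779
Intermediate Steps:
j(u) = -4 + u
U(C) = 47 (U(C) = 2 - 1*(-45) = 2 + 45 = 47)
N(h) = 1
G(s) = (1 + s)/(-16 + s) (G(s) = (s + 1)/(s - 16) = (1 + s)/(-16 + s))
1/(1/(U(j(9)) + G(-61))) = 1/(1/(47 + (1 - 61)/(-16 - 61))) = 1/(1/(47 - 60/(-77))) = 1/(1/(47 - 1/77*(-60))) = 1/(1/(47 + 60/77)) = 1/(1/(3679/77)) = 1/(77/3679) = 3679/77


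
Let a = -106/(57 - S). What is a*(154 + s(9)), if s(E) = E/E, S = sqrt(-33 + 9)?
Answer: -312170/1091 - 32860*I*sqrt(6)/3273 ≈ -286.13 - 24.592*I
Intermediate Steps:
S = 2*I*sqrt(6) (S = sqrt(-24) = 2*I*sqrt(6) ≈ 4.899*I)
s(E) = 1
a = -106/(57 - 2*I*sqrt(6)) ≈ -1.846 - 0.15866*I
a*(154 + s(9)) = (-2014/1091 - 212*I*sqrt(6)/3273)*(154 + 1) = (-2014/1091 - 212*I*sqrt(6)/3273)*155 = -312170/1091 - 32860*I*sqrt(6)/3273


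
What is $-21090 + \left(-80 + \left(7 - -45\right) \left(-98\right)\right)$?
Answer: $-26266$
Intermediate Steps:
$-21090 + \left(-80 + \left(7 - -45\right) \left(-98\right)\right) = -21090 + \left(-80 + \left(7 + 45\right) \left(-98\right)\right) = -21090 + \left(-80 + 52 \left(-98\right)\right) = -21090 - 5176 = -26266$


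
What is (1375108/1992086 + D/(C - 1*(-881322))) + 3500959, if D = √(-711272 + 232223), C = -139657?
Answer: 3487106392791/996043 + I*√479049/741665 ≈ 3.501e+6 + 0.00093322*I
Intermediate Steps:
D = I*√479049 (D = √(-479049) = I*√479049 ≈ 692.13*I)
(1375108/1992086 + D/(C - 1*(-881322))) + 3500959 = (1375108/1992086 + (I*√479049)/(-139657 - 1*(-881322))) + 3500959 = (1375108*(1/1992086) + (I*√479049)/(-139657 + 881322)) + 3500959 = (687554/996043 + (I*√479049)/741665) + 3500959 = (687554/996043 + (I*√479049)*(1/741665)) + 3500959 = (687554/996043 + I*√479049/741665) + 3500959 = 3487106392791/996043 + I*√479049/741665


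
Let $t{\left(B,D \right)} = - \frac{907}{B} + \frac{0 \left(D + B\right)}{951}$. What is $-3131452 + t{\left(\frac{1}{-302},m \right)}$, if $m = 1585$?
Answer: $-2857538$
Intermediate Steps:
$t{\left(B,D \right)} = - \frac{907}{B}$ ($t{\left(B,D \right)} = - \frac{907}{B} + 0 \left(B + D\right) \frac{1}{951} = - \frac{907}{B} + 0 \cdot \frac{1}{951} = - \frac{907}{B} + 0 = - \frac{907}{B}$)
$-3131452 + t{\left(\frac{1}{-302},m \right)} = -3131452 - \frac{907}{\frac{1}{-302}} = -3131452 - \frac{907}{- \frac{1}{302}} = -3131452 - -273914 = -3131452 + 273914 = -2857538$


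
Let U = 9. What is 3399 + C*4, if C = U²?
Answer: 3723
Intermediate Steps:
C = 81 (C = 9² = 81)
3399 + C*4 = 3399 + 81*4 = 3399 + 324 = 3723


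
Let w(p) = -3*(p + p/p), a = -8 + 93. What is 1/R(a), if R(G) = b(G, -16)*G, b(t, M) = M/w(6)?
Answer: 21/1360 ≈ 0.015441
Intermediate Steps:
a = 85
w(p) = -3 - 3*p (w(p) = -3*(p + 1) = -3*(1 + p) = -3 - 3*p)
b(t, M) = -M/21 (b(t, M) = M/(-3 - 3*6) = M/(-3 - 18) = M/(-21) = M*(-1/21) = -M/21)
R(G) = 16*G/21 (R(G) = (-1/21*(-16))*G = 16*G/21)
1/R(a) = 1/((16/21)*85) = 1/(1360/21) = 21/1360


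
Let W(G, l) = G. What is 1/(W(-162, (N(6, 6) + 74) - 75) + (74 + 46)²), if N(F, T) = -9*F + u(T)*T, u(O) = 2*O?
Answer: 1/14238 ≈ 7.0235e-5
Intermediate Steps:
N(F, T) = -9*F + 2*T² (N(F, T) = -9*F + (2*T)*T = -9*F + 2*T²)
1/(W(-162, (N(6, 6) + 74) - 75) + (74 + 46)²) = 1/(-162 + (74 + 46)²) = 1/(-162 + 120²) = 1/(-162 + 14400) = 1/14238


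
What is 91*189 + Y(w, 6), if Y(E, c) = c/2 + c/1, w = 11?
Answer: 17208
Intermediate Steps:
Y(E, c) = 3*c/2 (Y(E, c) = c*(½) + c*1 = c/2 + c = 3*c/2)
91*189 + Y(w, 6) = 91*189 + (3/2)*6 = 17199 + 9 = 17208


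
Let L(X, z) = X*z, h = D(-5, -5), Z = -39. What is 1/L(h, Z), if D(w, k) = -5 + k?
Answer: 1/390 ≈ 0.0025641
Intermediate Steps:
h = -10 (h = -5 - 5 = -10)
1/L(h, Z) = 1/(-10*(-39)) = 1/390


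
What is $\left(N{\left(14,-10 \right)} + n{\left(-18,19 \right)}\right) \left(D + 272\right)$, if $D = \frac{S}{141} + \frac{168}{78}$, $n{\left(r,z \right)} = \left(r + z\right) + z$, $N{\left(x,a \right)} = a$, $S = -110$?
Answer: $\frac{5010940}{1833} \approx 2733.7$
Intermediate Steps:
$n{\left(r,z \right)} = r + 2 z$
$D = \frac{2518}{1833}$ ($D = - \frac{110}{141} + \frac{168}{78} = \left(-110\right) \frac{1}{141} + 168 \cdot \frac{1}{78} = - \frac{110}{141} + \frac{28}{13} = \frac{2518}{1833} \approx 1.3737$)
$\left(N{\left(14,-10 \right)} + n{\left(-18,19 \right)}\right) \left(D + 272\right) = \left(-10 + \left(-18 + 2 \cdot 19\right)\right) \left(\frac{2518}{1833} + 272\right) = \left(-10 + \left(-18 + 38\right)\right) \frac{501094}{1833} = \left(-10 + 20\right) \frac{501094}{1833} = 10 \cdot \frac{501094}{1833} = \frac{5010940}{1833}$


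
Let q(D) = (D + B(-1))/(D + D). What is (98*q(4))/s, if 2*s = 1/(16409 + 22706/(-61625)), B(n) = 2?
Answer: 148643742093/61625 ≈ 2.4121e+6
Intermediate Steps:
q(D) = (2 + D)/(2*D) (q(D) = (D + 2)/(D + D) = (2 + D)/((2*D)) = (2 + D)*(1/(2*D)) = (2 + D)/(2*D))
s = 61625/2022363838 (s = 1/(2*(16409 + 22706/(-61625))) = 1/(2*(16409 + 22706*(-1/61625))) = 1/(2*(16409 - 22706/61625)) = 1/(2*(1011181919/61625)) = (½)*(61625/1011181919) = 61625/2022363838 ≈ 3.0472e-5)
(98*q(4))/s = (98*((½)*(2 + 4)/4))/(61625/2022363838) = (98*((½)*(¼)*6))*(2022363838/61625) = (98*(¾))*(2022363838/61625) = (147/2)*(2022363838/61625) = 148643742093/61625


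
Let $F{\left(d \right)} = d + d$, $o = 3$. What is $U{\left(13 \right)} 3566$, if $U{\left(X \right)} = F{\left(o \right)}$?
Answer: $21396$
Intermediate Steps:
$F{\left(d \right)} = 2 d$
$U{\left(X \right)} = 6$ ($U{\left(X \right)} = 2 \cdot 3 = 6$)
$U{\left(13 \right)} 3566 = 6 \cdot 3566 = 21396$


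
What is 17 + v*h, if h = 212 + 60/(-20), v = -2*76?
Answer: -31751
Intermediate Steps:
v = -152
h = 209 (h = 212 + 60*(-1/20) = 212 - 3 = 209)
17 + v*h = 17 - 152*209 = 17 - 31768 = -31751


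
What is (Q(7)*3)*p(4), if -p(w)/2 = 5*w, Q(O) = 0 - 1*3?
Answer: 360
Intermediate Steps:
Q(O) = -3 (Q(O) = 0 - 3 = -3)
p(w) = -10*w
(Q(7)*3)*p(4) = (-3*3)*(-10*4) = -9*(-40) = 360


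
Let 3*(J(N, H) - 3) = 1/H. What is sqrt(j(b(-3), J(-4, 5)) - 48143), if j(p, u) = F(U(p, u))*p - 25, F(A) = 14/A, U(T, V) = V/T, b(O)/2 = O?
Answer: 6*I*sqrt(705387)/23 ≈ 219.1*I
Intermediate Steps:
b(O) = 2*O
J(N, H) = 3 + 1/(3*H)
j(p, u) = -25 + 14*p**2/u (j(p, u) = (14/((u/p)))*p - 25 = (14*(p/u))*p - 25 = (14*p/u)*p - 25 = 14*p**2/u - 25 = -25 + 14*p**2/u)
sqrt(j(b(-3), J(-4, 5)) - 48143) = sqrt((-25 + 14*(2*(-3))**2/(3 + (1/3)/5)) - 48143) = sqrt((-25 + 14*(-6)**2/(3 + (1/3)*(1/5))) - 48143) = sqrt((-25 + 14*36/(3 + 1/15)) - 48143) = sqrt((-25 + 14*36/(46/15)) - 48143) = sqrt((-25 + 14*36*(15/46)) - 48143) = sqrt((-25 + 3780/23) - 48143) = sqrt(3205/23 - 48143) = sqrt(-1104084/23) = 6*I*sqrt(705387)/23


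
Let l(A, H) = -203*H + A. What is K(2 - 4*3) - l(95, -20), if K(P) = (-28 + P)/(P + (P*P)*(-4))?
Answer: -851756/205 ≈ -4154.9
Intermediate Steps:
l(A, H) = A - 203*H
K(P) = (-28 + P)/(P - 4*P²) (K(P) = (-28 + P)/(P + P²*(-4)) = (-28 + P)/(P - 4*P²))
K(2 - 4*3) - l(95, -20) = (28 - (2 - 4*3))/((2 - 4*3)*(-1 + 4*(2 - 4*3))) - (95 - 203*(-20)) = (28 - (2 - 12))/((2 - 12)*(-1 + 4*(2 - 12))) - (95 + 4060) = (28 - 1*(-10))/((-10)*(-1 + 4*(-10))) - 1*4155 = -(28 + 10)/(10*(-1 - 40)) - 4155 = -⅒*38/(-41) - 4155 = -⅒*(-1/41)*38 - 4155 = 19/205 - 4155 = -851756/205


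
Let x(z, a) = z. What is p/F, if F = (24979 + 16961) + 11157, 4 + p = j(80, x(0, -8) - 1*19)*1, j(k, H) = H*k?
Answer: -508/17699 ≈ -0.028702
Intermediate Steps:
p = -1524 (p = -4 + ((0 - 1*19)*80)*1 = -4 + ((0 - 19)*80)*1 = -4 - 19*80*1 = -4 - 1520*1 = -4 - 1520 = -1524)
F = 53097 (F = 41940 + 11157 = 53097)
p/F = -1524/53097 = -1524*1/53097 = -508/17699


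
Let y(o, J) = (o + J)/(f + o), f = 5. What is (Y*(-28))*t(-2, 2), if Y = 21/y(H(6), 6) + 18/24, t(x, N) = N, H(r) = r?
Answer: -1120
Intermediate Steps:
y(o, J) = (J + o)/(5 + o) (y(o, J) = (o + J)/(5 + o) = (J + o)/(5 + o))
Y = 20 (Y = 21/(((6 + 6)/(5 + 6))) + 18/24 = 21/((12/11)) + 18*(1/24) = 21/(((1/11)*12)) + 3/4 = 21/(12/11) + 3/4 = 21*(11/12) + 3/4 = 77/4 + 3/4 = 20)
(Y*(-28))*t(-2, 2) = (20*(-28))*2 = -560*2 = -1120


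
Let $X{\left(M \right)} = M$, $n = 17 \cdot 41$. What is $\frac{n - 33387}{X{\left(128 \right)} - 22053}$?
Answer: $\frac{6538}{4385} \approx 1.491$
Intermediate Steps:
$n = 697$
$\frac{n - 33387}{X{\left(128 \right)} - 22053} = \frac{697 - 33387}{128 - 22053} = - \frac{32690}{-21925} = \left(-32690\right) \left(- \frac{1}{21925}\right) = \frac{6538}{4385}$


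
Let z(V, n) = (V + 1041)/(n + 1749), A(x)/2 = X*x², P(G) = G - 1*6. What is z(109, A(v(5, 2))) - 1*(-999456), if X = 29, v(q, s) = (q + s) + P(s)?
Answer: 2269765726/2271 ≈ 9.9946e+5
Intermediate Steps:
P(G) = -6 + G (P(G) = G - 6 = -6 + G)
v(q, s) = -6 + q + 2*s (v(q, s) = (q + s) + (-6 + s) = -6 + q + 2*s)
A(x) = 58*x² (A(x) = 2*(29*x²) = 58*x²)
z(V, n) = (1041 + V)/(1749 + n)
z(109, A(v(5, 2))) - 1*(-999456) = (1041 + 109)/(1749 + 58*(-6 + 5 + 2*2)²) - 1*(-999456) = 1150/(1749 + 58*(-6 + 5 + 4)²) + 999456 = 1150/(1749 + 58*3²) + 999456 = 1150/(1749 + 58*9) + 999456 = 1150/(1749 + 522) + 999456 = 1150/2271 + 999456 = 2269765726/2271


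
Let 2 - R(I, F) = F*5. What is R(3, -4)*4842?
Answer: 106524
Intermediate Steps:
R(I, F) = 2 - 5*F (R(I, F) = 2 - F*5 = 2 - 5*F)
R(3, -4)*4842 = (2 - 5*(-4))*4842 = (2 + 20)*4842 = 22*4842 = 106524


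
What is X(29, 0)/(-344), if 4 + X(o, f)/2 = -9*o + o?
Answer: 59/43 ≈ 1.3721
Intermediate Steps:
X(o, f) = -8 - 16*o (X(o, f) = -8 + 2*(-9*o + o) = -8 + 2*(-8*o) = -8 - 16*o)
X(29, 0)/(-344) = (-8 - 16*29)/(-344) = (-8 - 464)*(-1/344) = -472*(-1/344) = 59/43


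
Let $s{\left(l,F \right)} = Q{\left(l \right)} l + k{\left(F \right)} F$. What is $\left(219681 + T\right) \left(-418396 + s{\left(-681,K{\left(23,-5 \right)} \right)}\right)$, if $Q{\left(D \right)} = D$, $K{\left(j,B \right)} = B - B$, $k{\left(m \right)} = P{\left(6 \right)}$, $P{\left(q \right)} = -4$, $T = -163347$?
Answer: $2555591910$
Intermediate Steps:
$k{\left(m \right)} = -4$
$K{\left(j,B \right)} = 0$
$s{\left(l,F \right)} = l^{2} - 4 F$ ($s{\left(l,F \right)} = l l - 4 F = l^{2} - 4 F$)
$\left(219681 + T\right) \left(-418396 + s{\left(-681,K{\left(23,-5 \right)} \right)}\right) = \left(219681 - 163347\right) \left(-418396 + \left(\left(-681\right)^{2} - 0\right)\right) = 56334 \left(-418396 + \left(463761 + 0\right)\right) = 56334 \left(-418396 + 463761\right) = 56334 \cdot 45365 = 2555591910$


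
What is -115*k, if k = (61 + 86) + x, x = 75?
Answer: -25530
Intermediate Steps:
k = 222 (k = (61 + 86) + 75 = 147 + 75 = 222)
-115*k = -115*222 = -25530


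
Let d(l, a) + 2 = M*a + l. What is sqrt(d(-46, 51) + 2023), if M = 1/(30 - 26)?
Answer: sqrt(7951)/2 ≈ 44.584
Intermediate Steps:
M = 1/4 ≈ 0.25000
d(l, a) = -2 + l + a/4 (d(l, a) = -2 + (a/4 + l) = -2 + (l + a/4) = -2 + l + a/4)
sqrt(d(-46, 51) + 2023) = sqrt((-2 - 46 + (1/4)*51) + 2023) = sqrt((-2 - 46 + 51/4) + 2023) = sqrt(-141/4 + 2023) = sqrt(7951/4) = sqrt(7951)/2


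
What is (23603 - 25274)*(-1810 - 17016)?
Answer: 31458246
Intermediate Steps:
(23603 - 25274)*(-1810 - 17016) = -1671*(-18826) = 31458246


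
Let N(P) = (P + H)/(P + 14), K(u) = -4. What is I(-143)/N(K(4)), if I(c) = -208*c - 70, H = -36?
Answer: -14837/2 ≈ -7418.5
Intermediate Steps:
I(c) = -70 - 208*c
N(P) = (-36 + P)/(14 + P) (N(P) = (P - 36)/(P + 14) = (-36 + P)/(14 + P))
I(-143)/N(K(4)) = (-70 - 208*(-143))/(((-36 - 4)/(14 - 4))) = (-70 + 29744)/((-40/10)) = 29674/(((1/10)*(-40))) = 29674/(-4) = 29674*(-1/4) = -14837/2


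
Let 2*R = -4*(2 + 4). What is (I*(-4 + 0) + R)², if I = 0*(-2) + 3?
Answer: 576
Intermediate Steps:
I = 3 (I = 0 + 3 = 3)
R = -12 (R = (-4*(2 + 4))/2 = (-4*6)/2 = (½)*(-24) = -12)
(I*(-4 + 0) + R)² = (3*(-4 + 0) - 12)² = (3*(-4) - 12)² = (-12 - 12)² = (-24)² = 576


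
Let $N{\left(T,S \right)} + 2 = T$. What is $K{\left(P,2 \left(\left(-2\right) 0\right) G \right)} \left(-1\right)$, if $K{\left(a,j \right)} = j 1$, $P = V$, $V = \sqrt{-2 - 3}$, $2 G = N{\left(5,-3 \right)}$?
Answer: $0$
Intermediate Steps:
$N{\left(T,S \right)} = -2 + T$
$G = \frac{3}{2}$ ($G = \frac{-2 + 5}{2} = \frac{1}{2} \cdot 3 = \frac{3}{2} \approx 1.5$)
$V = i \sqrt{5}$ ($V = \sqrt{-5} = i \sqrt{5} \approx 2.2361 i$)
$P = i \sqrt{5} \approx 2.2361 i$
$K{\left(a,j \right)} = j$
$K{\left(P,2 \left(\left(-2\right) 0\right) G \right)} \left(-1\right) = 2 \left(\left(-2\right) 0\right) \frac{3}{2} \left(-1\right) = 2 \cdot 0 \cdot \frac{3}{2} \left(-1\right) = 0 \cdot \frac{3}{2} \left(-1\right) = 0 \left(-1\right) = 0$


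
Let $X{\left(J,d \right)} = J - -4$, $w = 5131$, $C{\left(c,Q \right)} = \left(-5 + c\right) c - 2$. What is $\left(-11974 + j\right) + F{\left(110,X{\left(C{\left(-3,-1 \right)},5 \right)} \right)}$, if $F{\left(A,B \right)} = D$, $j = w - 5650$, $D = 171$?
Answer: $-12322$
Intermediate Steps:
$C{\left(c,Q \right)} = -2 + c \left(-5 + c\right)$ ($C{\left(c,Q \right)} = c \left(-5 + c\right) - 2 = -2 + c \left(-5 + c\right)$)
$j = -519$ ($j = 5131 - 5650 = -519$)
$X{\left(J,d \right)} = 4 + J$ ($X{\left(J,d \right)} = J + 4 = 4 + J$)
$F{\left(A,B \right)} = 171$
$\left(-11974 + j\right) + F{\left(110,X{\left(C{\left(-3,-1 \right)},5 \right)} \right)} = \left(-11974 - 519\right) + 171 = -12493 + 171 = -12322$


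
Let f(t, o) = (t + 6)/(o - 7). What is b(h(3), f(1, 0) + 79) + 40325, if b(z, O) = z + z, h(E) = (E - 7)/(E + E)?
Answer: 120971/3 ≈ 40324.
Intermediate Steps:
f(t, o) = (6 + t)/(-7 + o)
h(E) = (-7 + E)/(2*E) (h(E) = (-7 + E)/((2*E)) = (-7 + E)*(1/(2*E)) = (-7 + E)/(2*E))
b(z, O) = 2*z
b(h(3), f(1, 0) + 79) + 40325 = 2*((½)*(-7 + 3)/3) + 40325 = 2*((½)*(⅓)*(-4)) + 40325 = 2*(-⅔) + 40325 = -4/3 + 40325 = 120971/3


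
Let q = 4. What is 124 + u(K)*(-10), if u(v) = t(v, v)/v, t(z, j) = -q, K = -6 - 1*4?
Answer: 120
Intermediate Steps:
K = -10 (K = -6 - 4 = -10)
t(z, j) = -4 (t(z, j) = -1*4 = -4)
u(v) = -4/v
124 + u(K)*(-10) = 124 - 4/(-10)*(-10) = 124 - 4*(-⅒)*(-10) = 124 + (⅖)*(-10) = 124 - 4 = 120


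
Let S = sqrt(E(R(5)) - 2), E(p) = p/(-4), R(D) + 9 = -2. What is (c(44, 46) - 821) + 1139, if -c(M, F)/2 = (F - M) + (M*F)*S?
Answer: 314 - 2024*sqrt(3) ≈ -3191.7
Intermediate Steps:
R(D) = -11 (R(D) = -9 - 2 = -11)
E(p) = -p/4 (E(p) = p*(-1/4) = -p/4)
S = sqrt(3)/2 (S = sqrt(-1/4*(-11) - 2) = sqrt(11/4 - 2) = sqrt(3/4) = sqrt(3)/2 ≈ 0.86602)
c(M, F) = -2*F + 2*M - F*M*sqrt(3) (c(M, F) = -2*((F - M) + (M*F)*(sqrt(3)/2)) = -2*((F - M) + (F*M)*(sqrt(3)/2)) = -2*((F - M) + F*M*sqrt(3)/2) = -2*(F - M + F*M*sqrt(3)/2) = -2*F + 2*M - F*M*sqrt(3))
(c(44, 46) - 821) + 1139 = ((-2*46 + 2*44 - 1*46*44*sqrt(3)) - 821) + 1139 = ((-92 + 88 - 2024*sqrt(3)) - 821) + 1139 = ((-4 - 2024*sqrt(3)) - 821) + 1139 = (-825 - 2024*sqrt(3)) + 1139 = 314 - 2024*sqrt(3)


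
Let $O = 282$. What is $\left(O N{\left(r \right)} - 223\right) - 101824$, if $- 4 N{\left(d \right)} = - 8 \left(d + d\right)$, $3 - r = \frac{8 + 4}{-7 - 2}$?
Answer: $-97159$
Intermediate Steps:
$r = \frac{13}{3}$ ($r = 3 - \frac{8 + 4}{-7 - 2} = 3 - \frac{12}{-9} = 3 - 12 \left(- \frac{1}{9}\right) = 3 - - \frac{4}{3} = 3 + \frac{4}{3} = \frac{13}{3} \approx 4.3333$)
$N{\left(d \right)} = 4 d$ ($N{\left(d \right)} = - \frac{\left(-8\right) \left(d + d\right)}{4} = - \frac{\left(-8\right) 2 d}{4} = - \frac{\left(-16\right) d}{4} = 4 d$)
$\left(O N{\left(r \right)} - 223\right) - 101824 = \left(282 \cdot 4 \cdot \frac{13}{3} - 223\right) - 101824 = \left(282 \cdot \frac{52}{3} - 223\right) - 101824 = \left(4888 - 223\right) - 101824 = 4665 - 101824 = -97159$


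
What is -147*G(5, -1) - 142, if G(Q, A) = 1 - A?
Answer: -436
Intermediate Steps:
-147*G(5, -1) - 142 = -147*(1 - 1*(-1)) - 142 = -147*(1 + 1) - 142 = -147*2 - 142 = -294 - 142 = -436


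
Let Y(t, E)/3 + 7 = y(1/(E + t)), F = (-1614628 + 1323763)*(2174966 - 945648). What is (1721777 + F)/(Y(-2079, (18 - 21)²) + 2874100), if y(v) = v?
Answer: -246719062222170/1983114509 ≈ -1.2441e+5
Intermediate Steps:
F = -357565580070 (F = -290865*1229318 = -357565580070)
Y(t, E) = -21 + 3/(E + t)
(1721777 + F)/(Y(-2079, (18 - 21)²) + 2874100) = (1721777 - 357565580070)/((-21 + 3/((18 - 21)² - 2079)) + 2874100) = -357563858293/((-21 + 3/((-3)² - 2079)) + 2874100) = -357563858293/((-21 + 3/(9 - 2079)) + 2874100) = -357563858293/((-21 + 3/(-2070)) + 2874100) = -357563858293/((-21 + 3*(-1/2070)) + 2874100) = -357563858293/((-21 - 1/690) + 2874100) = -357563858293/(-14491/690 + 2874100) = -357563858293/1983114509/690 = -357563858293*690/1983114509 = -246719062222170/1983114509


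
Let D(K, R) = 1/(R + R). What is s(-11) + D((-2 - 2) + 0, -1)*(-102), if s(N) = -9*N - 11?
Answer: 139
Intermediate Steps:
s(N) = -11 - 9*N
D(K, R) = 1/(2*R)
s(-11) + D((-2 - 2) + 0, -1)*(-102) = (-11 - 9*(-11)) + ((1/2)/(-1))*(-102) = (-11 + 99) + ((1/2)*(-1))*(-102) = 88 - 1/2*(-102) = 88 + 51 = 139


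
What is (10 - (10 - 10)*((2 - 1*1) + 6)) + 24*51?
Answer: 1234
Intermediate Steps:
(10 - (10 - 10)*((2 - 1*1) + 6)) + 24*51 = (10 - 0*((2 - 1) + 6)) + 1224 = (10 - 0*(1 + 6)) + 1224 = (10 - 0*7) + 1224 = (10 - 1*0) + 1224 = (10 + 0) + 1224 = 10 + 1224 = 1234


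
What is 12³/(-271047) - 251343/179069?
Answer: -22811732451/16178705081 ≈ -1.4100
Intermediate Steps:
12³/(-271047) - 251343/179069 = 1728*(-1/271047) - 251343*1/179069 = -576/90349 - 251343/179069 = -22811732451/16178705081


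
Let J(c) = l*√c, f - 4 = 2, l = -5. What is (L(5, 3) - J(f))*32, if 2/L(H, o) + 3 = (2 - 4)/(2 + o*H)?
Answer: -1088/53 + 160*√6 ≈ 371.39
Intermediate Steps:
f = 6 (f = 4 + 2 = 6)
J(c) = -5*√c
L(H, o) = 2/(-3 - 2/(2 + H*o)) (L(H, o) = 2/(-3 + (2 - 4)/(2 + o*H)) = 2/(-3 - 2/(2 + H*o)))
(L(5, 3) - J(f))*32 = (2*(-2 - 1*5*3)/(8 + 3*5*3) - (-5)*√6)*32 = (2*(-2 - 15)/(8 + 45) + 5*√6)*32 = (2*(-17)/53 + 5*√6)*32 = (2*(1/53)*(-17) + 5*√6)*32 = (-34/53 + 5*√6)*32 = -1088/53 + 160*√6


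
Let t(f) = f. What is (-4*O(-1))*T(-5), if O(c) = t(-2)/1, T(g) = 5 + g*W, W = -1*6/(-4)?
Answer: -20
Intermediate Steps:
W = 3/2 (W = -6*(-¼) = 3/2 ≈ 1.5000)
T(g) = 5 + 3*g/2 (T(g) = 5 + g*(3/2) = 5 + 3*g/2)
O(c) = -2 (O(c) = -2/1 = -2*1 = -2)
(-4*O(-1))*T(-5) = (-4*(-2))*(5 + (3/2)*(-5)) = 8*(5 - 15/2) = 8*(-5/2) = -20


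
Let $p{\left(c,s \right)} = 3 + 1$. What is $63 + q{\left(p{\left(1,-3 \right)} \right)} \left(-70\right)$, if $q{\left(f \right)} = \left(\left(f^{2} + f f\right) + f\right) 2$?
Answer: $-4977$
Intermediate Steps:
$p{\left(c,s \right)} = 4$
$q{\left(f \right)} = 2 f + 4 f^{2}$ ($q{\left(f \right)} = \left(\left(f^{2} + f^{2}\right) + f\right) 2 = \left(2 f^{2} + f\right) 2 = \left(f + 2 f^{2}\right) 2 = 2 f + 4 f^{2}$)
$63 + q{\left(p{\left(1,-3 \right)} \right)} \left(-70\right) = 63 + 2 \cdot 4 \left(1 + 2 \cdot 4\right) \left(-70\right) = 63 + 2 \cdot 4 \left(1 + 8\right) \left(-70\right) = 63 + 2 \cdot 4 \cdot 9 \left(-70\right) = 63 + 72 \left(-70\right) = 63 - 5040 = -4977$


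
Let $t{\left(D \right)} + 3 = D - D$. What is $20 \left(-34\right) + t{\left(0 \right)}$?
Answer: $-683$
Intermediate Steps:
$t{\left(D \right)} = -3$ ($t{\left(D \right)} = -3 + \left(D - D\right) = -3 + 0 = -3$)
$20 \left(-34\right) + t{\left(0 \right)} = 20 \left(-34\right) - 3 = -680 - 3 = -683$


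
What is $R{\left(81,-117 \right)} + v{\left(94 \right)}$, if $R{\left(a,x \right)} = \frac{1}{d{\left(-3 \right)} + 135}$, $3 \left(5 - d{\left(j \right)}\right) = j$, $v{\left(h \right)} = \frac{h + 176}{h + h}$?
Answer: $\frac{407}{282} \approx 1.4433$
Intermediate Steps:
$v{\left(h \right)} = \frac{176 + h}{2 h}$
$d{\left(j \right)} = 5 - \frac{j}{3}$
$R{\left(a,x \right)} = \frac{1}{141}$ ($R{\left(a,x \right)} = \frac{1}{\left(5 - -1\right) + 135} = \frac{1}{\left(5 + 1\right) + 135} = \frac{1}{6 + 135} = \frac{1}{141}$)
$R{\left(81,-117 \right)} + v{\left(94 \right)} = \frac{1}{141} + \frac{176 + 94}{2 \cdot 94} = \frac{1}{141} + \frac{1}{2} \cdot \frac{1}{94} \cdot 270 = \frac{1}{141} + \frac{135}{94} = \frac{407}{282}$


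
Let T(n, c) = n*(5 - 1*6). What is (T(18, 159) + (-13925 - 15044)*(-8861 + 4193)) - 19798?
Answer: 135207476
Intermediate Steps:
T(n, c) = -n (T(n, c) = n*(5 - 6) = n*(-1) = -n)
(T(18, 159) + (-13925 - 15044)*(-8861 + 4193)) - 19798 = (-1*18 + (-13925 - 15044)*(-8861 + 4193)) - 19798 = (-18 - 28969*(-4668)) - 19798 = (-18 + 135227292) - 19798 = 135227274 - 19798 = 135207476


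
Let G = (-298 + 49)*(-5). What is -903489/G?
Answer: -301163/415 ≈ -725.69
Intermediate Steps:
G = 1245 (G = -249*(-5) = 1245)
-903489/G = -903489/1245 = -903489*1/1245 = -301163/415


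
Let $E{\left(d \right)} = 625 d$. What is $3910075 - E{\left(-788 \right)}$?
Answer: $4402575$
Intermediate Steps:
$3910075 - E{\left(-788 \right)} = 3910075 - 625 \left(-788\right) = 3910075 - -492500 = 3910075 + 492500 = 4402575$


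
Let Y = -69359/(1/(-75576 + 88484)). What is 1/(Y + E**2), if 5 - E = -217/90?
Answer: -8100/7251815928311 ≈ -1.1170e-9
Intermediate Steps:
E = 667/90 (E = 5 - (-217)/90 = 5 - 1*(-217/90) = 5 + 217/90 = 667/90 ≈ 7.4111)
Y = -895285972 (Y = -69359/(1/12908) = -69359/1/12908 = -69359*12908 = -895285972)
1/(Y + E**2) = 1/(-895285972 + (667/90)**2) = 1/(-895285972 + 444889/8100) = 1/(-7251815928311/8100) = -8100/7251815928311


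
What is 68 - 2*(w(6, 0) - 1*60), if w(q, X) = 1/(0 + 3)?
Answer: 562/3 ≈ 187.33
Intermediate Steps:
w(q, X) = ⅓ (w(q, X) = 1/3 = ⅓)
68 - 2*(w(6, 0) - 1*60) = 68 - 2*(⅓ - 1*60) = 68 - 2*(⅓ - 60) = 68 - 2*(-179/3) = 68 + 358/3 = 562/3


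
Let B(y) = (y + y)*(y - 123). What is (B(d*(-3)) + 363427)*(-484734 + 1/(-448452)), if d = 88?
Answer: -123420282200962747/448452 ≈ -2.7521e+11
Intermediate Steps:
B(y) = 2*y*(-123 + y) (B(y) = (2*y)*(-123 + y) = 2*y*(-123 + y))
(B(d*(-3)) + 363427)*(-484734 + 1/(-448452)) = (2*(88*(-3))*(-123 + 88*(-3)) + 363427)*(-484734 + 1/(-448452)) = (2*(-264)*(-123 - 264) + 363427)*(-484734 - 1/448452) = (2*(-264)*(-387) + 363427)*(-217379931769/448452) = (204336 + 363427)*(-217379931769/448452) = 567763*(-217379931769/448452) = -123420282200962747/448452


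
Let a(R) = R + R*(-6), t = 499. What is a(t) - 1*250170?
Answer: -252665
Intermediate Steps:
a(R) = -5*R (a(R) = R - 6*R = -5*R)
a(t) - 1*250170 = -5*499 - 1*250170 = -2495 - 250170 = -252665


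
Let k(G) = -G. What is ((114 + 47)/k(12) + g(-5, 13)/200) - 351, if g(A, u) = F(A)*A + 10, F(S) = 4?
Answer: -5467/15 ≈ -364.47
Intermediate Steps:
g(A, u) = 10 + 4*A (g(A, u) = 4*A + 10 = 10 + 4*A)
((114 + 47)/k(12) + g(-5, 13)/200) - 351 = ((114 + 47)/((-1*12)) + (10 + 4*(-5))/200) - 351 = (161/(-12) + (10 - 20)*(1/200)) - 351 = (161*(-1/12) - 10*1/200) - 351 = (-161/12 - 1/20) - 351 = -202/15 - 351 = -5467/15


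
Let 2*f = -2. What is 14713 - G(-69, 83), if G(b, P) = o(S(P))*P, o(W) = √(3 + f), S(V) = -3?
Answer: 14713 - 83*√2 ≈ 14596.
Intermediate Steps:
f = -1 (f = (½)*(-2) = -1)
o(W) = √2 (o(W) = √(3 - 1) = √2)
G(b, P) = P*√2 (G(b, P) = √2*P = P*√2)
14713 - G(-69, 83) = 14713 - 83*√2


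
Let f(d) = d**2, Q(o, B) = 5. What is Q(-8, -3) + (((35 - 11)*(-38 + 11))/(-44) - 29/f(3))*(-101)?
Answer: -114544/99 ≈ -1157.0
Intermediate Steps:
Q(-8, -3) + (((35 - 11)*(-38 + 11))/(-44) - 29/f(3))*(-101) = 5 + (((35 - 11)*(-38 + 11))/(-44) - 29/(3**2))*(-101) = 5 + ((24*(-27))*(-1/44) - 29/9)*(-101) = 5 + (-648*(-1/44) - 29*1/9)*(-101) = 5 + (162/11 - 29/9)*(-101) = 5 + (1139/99)*(-101) = 5 - 115039/99 = -114544/99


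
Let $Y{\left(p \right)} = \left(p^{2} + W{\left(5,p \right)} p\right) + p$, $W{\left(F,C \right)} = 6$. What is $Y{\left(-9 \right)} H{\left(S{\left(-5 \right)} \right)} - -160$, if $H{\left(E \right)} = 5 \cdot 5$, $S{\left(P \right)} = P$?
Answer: $610$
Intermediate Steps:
$H{\left(E \right)} = 25$
$Y{\left(p \right)} = p^{2} + 7 p$ ($Y{\left(p \right)} = \left(p^{2} + 6 p\right) + p = p^{2} + 7 p$)
$Y{\left(-9 \right)} H{\left(S{\left(-5 \right)} \right)} - -160 = - 9 \left(7 - 9\right) 25 - -160 = \left(-9\right) \left(-2\right) 25 + 160 = 18 \cdot 25 + 160 = 450 + 160 = 610$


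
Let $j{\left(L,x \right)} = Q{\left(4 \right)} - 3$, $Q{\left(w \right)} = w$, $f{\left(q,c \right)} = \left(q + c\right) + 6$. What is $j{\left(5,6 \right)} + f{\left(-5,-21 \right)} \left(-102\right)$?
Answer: $2041$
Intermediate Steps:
$f{\left(q,c \right)} = 6 + c + q$ ($f{\left(q,c \right)} = \left(c + q\right) + 6 = 6 + c + q$)
$j{\left(L,x \right)} = 1$ ($j{\left(L,x \right)} = 4 - 3 = 1$)
$j{\left(5,6 \right)} + f{\left(-5,-21 \right)} \left(-102\right) = 1 + \left(6 - 21 - 5\right) \left(-102\right) = 1 - -2040 = 1 + 2040 = 2041$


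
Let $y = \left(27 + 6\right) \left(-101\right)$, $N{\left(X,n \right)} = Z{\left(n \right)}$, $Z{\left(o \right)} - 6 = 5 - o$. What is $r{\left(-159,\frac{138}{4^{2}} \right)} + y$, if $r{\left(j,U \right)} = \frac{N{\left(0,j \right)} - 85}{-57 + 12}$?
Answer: $- \frac{30014}{9} \approx -3334.9$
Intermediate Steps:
$Z{\left(o \right)} = 11 - o$ ($Z{\left(o \right)} = 6 - \left(-5 + o\right) = 11 - o$)
$N{\left(X,n \right)} = 11 - n$
$r{\left(j,U \right)} = \frac{74}{45} + \frac{j}{45}$ ($r{\left(j,U \right)} = \frac{\left(11 - j\right) - 85}{-57 + 12} = \frac{-74 - j}{-45} = \left(-74 - j\right) \left(- \frac{1}{45}\right) = \frac{74}{45} + \frac{j}{45}$)
$y = -3333$ ($y = 33 \left(-101\right) = -3333$)
$r{\left(-159,\frac{138}{4^{2}} \right)} + y = \left(\frac{74}{45} + \frac{1}{45} \left(-159\right)\right) - 3333 = \left(\frac{74}{45} - \frac{53}{15}\right) - 3333 = - \frac{17}{9} - 3333 = - \frac{30014}{9}$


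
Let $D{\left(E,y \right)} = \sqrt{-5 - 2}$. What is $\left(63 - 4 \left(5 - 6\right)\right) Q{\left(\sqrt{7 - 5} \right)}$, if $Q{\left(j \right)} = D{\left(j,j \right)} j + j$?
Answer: $67 \sqrt{2} + 67 i \sqrt{14} \approx 94.752 + 250.69 i$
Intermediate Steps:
$D{\left(E,y \right)} = i \sqrt{7}$ ($D{\left(E,y \right)} = \sqrt{-7} = i \sqrt{7}$)
$Q{\left(j \right)} = j + i j \sqrt{7}$ ($Q{\left(j \right)} = i \sqrt{7} j + j = i j \sqrt{7} + j = j + i j \sqrt{7}$)
$\left(63 - 4 \left(5 - 6\right)\right) Q{\left(\sqrt{7 - 5} \right)} = \left(63 - 4 \left(5 - 6\right)\right) \sqrt{7 - 5} \left(1 + i \sqrt{7}\right) = \left(63 - -4\right) \sqrt{2} \left(1 + i \sqrt{7}\right) = \left(63 + 4\right) \sqrt{2} \left(1 + i \sqrt{7}\right) = 67 \sqrt{2} \left(1 + i \sqrt{7}\right)$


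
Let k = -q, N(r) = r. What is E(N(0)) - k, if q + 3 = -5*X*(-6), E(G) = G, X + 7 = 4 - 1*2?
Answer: -153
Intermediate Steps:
X = -5 (X = -7 + (4 - 1*2) = -7 + (4 - 2) = -7 + 2 = -5)
q = -153 (q = -3 - 5*(-5)*(-6) = -3 + 25*(-6) = -3 - 150 = -153)
k = 153 (k = -1*(-153) = 153)
E(N(0)) - k = 0 - 1*153 = 0 - 153 = -153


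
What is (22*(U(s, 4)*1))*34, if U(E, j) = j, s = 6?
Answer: 2992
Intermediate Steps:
(22*(U(s, 4)*1))*34 = (22*(4*1))*34 = (22*4)*34 = 88*34 = 2992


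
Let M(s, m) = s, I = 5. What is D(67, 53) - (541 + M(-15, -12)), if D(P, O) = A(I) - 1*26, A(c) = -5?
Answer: -557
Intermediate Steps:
D(P, O) = -31 (D(P, O) = -5 - 1*26 = -5 - 26 = -31)
D(67, 53) - (541 + M(-15, -12)) = -31 - (541 - 15) = -31 - 1*526 = -31 - 526 = -557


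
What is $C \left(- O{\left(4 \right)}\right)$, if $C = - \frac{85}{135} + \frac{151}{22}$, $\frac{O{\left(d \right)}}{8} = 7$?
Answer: $- \frac{103684}{297} \approx -349.1$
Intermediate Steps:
$O{\left(d \right)} = 56$ ($O{\left(d \right)} = 8 \cdot 7 = 56$)
$C = \frac{3703}{594}$ ($C = \left(-85\right) \frac{1}{135} + 151 \cdot \frac{1}{22} = - \frac{17}{27} + \frac{151}{22} = \frac{3703}{594} \approx 6.234$)
$C \left(- O{\left(4 \right)}\right) = \frac{3703 \left(\left(-1\right) 56\right)}{594} = \frac{3703}{594} \left(-56\right) = - \frac{103684}{297}$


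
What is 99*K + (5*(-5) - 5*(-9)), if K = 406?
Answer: 40214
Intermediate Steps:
99*K + (5*(-5) - 5*(-9)) = 99*406 + (5*(-5) - 5*(-9)) = 40194 + (-25 + 45) = 40194 + 20 = 40214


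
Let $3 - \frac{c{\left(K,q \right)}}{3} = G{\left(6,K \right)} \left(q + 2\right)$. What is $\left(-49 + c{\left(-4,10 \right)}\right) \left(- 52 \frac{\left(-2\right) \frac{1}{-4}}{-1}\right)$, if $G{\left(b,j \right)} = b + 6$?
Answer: $-12272$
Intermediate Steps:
$G{\left(b,j \right)} = 6 + b$
$c{\left(K,q \right)} = -63 - 36 q$ ($c{\left(K,q \right)} = 9 - 3 \left(6 + 6\right) \left(q + 2\right) = 9 - 3 \cdot 12 \left(2 + q\right) = 9 - 3 \left(24 + 12 q\right) = 9 - \left(72 + 36 q\right) = -63 - 36 q$)
$\left(-49 + c{\left(-4,10 \right)}\right) \left(- 52 \frac{\left(-2\right) \frac{1}{-4}}{-1}\right) = \left(-49 - 423\right) \left(- 52 \frac{\left(-2\right) \frac{1}{-4}}{-1}\right) = \left(-49 - 423\right) \left(- 52 \left(-2\right) \left(- \frac{1}{4}\right) \left(-1\right)\right) = \left(-49 - 423\right) \left(- 52 \cdot \frac{1}{2} \left(-1\right)\right) = - 472 \left(\left(-52\right) \left(- \frac{1}{2}\right)\right) = \left(-472\right) 26 = -12272$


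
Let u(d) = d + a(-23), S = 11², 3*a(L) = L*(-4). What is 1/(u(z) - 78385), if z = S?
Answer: -3/234700 ≈ -1.2782e-5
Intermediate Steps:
a(L) = -4*L/3 (a(L) = (L*(-4))/3 = (-4*L)/3 = -4*L/3)
S = 121
z = 121
u(d) = 92/3 + d (u(d) = d - 4/3*(-23) = d + 92/3 = 92/3 + d)
1/(u(z) - 78385) = 1/((92/3 + 121) - 78385) = 1/(455/3 - 78385) = 1/(-234700/3) = -3/234700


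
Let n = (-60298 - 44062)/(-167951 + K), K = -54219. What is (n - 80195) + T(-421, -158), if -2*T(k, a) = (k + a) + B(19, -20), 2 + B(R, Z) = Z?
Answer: -3550011341/44434 ≈ -79894.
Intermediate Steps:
B(R, Z) = -2 + Z
T(k, a) = 11 - a/2 - k/2 (T(k, a) = -((k + a) + (-2 - 20))/2 = -((a + k) - 22)/2 = -(-22 + a + k)/2 = 11 - a/2 - k/2)
n = 10436/22217 (n = (-60298 - 44062)/(-167951 - 54219) = -104360/(-222170) = -104360*(-1/222170) = 10436/22217 ≈ 0.46973)
(n - 80195) + T(-421, -158) = (10436/22217 - 80195) + (11 - ½*(-158) - ½*(-421)) = -1781681879/22217 + (11 + 79 + 421/2) = -1781681879/22217 + 601/2 = -3550011341/44434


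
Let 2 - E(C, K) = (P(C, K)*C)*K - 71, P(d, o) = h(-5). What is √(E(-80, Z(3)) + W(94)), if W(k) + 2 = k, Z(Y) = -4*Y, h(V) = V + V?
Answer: 3*√1085 ≈ 98.818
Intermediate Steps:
h(V) = 2*V
W(k) = -2 + k
P(d, o) = -10 (P(d, o) = 2*(-5) = -10)
E(C, K) = 73 + 10*C*K (E(C, K) = 2 - ((-10*C)*K - 71) = 2 - (-10*C*K - 71) = 2 - (-71 - 10*C*K) = 2 + (71 + 10*C*K) = 73 + 10*C*K)
√(E(-80, Z(3)) + W(94)) = √((73 + 10*(-80)*(-4*3)) + (-2 + 94)) = √((73 + 10*(-80)*(-12)) + 92) = √((73 + 9600) + 92) = √(9673 + 92) = √9765 = 3*√1085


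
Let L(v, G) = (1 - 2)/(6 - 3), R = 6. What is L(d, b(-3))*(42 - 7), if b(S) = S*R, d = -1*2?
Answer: -35/3 ≈ -11.667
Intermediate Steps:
d = -2
b(S) = 6*S (b(S) = S*6 = 6*S)
L(v, G) = -1/3
L(d, b(-3))*(42 - 7) = -(42 - 7)/3 = -1/3*35 = -35/3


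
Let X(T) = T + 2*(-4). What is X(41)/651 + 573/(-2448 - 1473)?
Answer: -27070/283619 ≈ -0.095445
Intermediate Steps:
X(T) = -8 + T (X(T) = T - 8 = -8 + T)
X(41)/651 + 573/(-2448 - 1473) = (-8 + 41)/651 + 573/(-2448 - 1473) = 33*(1/651) + 573/(-3921) = 11/217 + 573*(-1/3921) = 11/217 - 191/1307 = -27070/283619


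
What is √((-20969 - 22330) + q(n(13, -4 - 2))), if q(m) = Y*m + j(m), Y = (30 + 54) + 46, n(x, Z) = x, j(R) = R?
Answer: 2*I*√10399 ≈ 203.95*I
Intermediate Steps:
Y = 130 (Y = 84 + 46 = 130)
q(m) = 131*m (q(m) = 130*m + m = 131*m)
√((-20969 - 22330) + q(n(13, -4 - 2))) = √((-20969 - 22330) + 131*13) = √(-43299 + 1703) = √(-41596) = 2*I*√10399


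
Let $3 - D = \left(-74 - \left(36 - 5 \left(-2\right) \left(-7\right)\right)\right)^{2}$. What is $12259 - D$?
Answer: $13856$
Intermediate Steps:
$D = -1597$ ($D = 3 - \left(-74 - \left(36 - 5 \left(-2\right) \left(-7\right)\right)\right)^{2} = 3 - \left(-74 - -34\right)^{2} = 3 - \left(-74 + \left(-36 + 70\right)\right)^{2} = 3 - \left(-74 + 34\right)^{2} = 3 - \left(-40\right)^{2} = 3 - 1600 = -1597$)
$12259 - D = 12259 - -1597 = 12259 + 1597 = 13856$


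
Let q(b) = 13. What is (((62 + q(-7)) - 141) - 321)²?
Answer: 149769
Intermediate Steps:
(((62 + q(-7)) - 141) - 321)² = (((62 + 13) - 141) - 321)² = ((75 - 141) - 321)² = (-66 - 321)² = (-387)² = 149769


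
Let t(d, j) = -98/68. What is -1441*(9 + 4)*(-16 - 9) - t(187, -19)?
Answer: 15923099/34 ≈ 4.6833e+5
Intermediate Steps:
t(d, j) = -49/34 (t(d, j) = -98*1/68 = -49/34)
-1441*(9 + 4)*(-16 - 9) - t(187, -19) = -1441*(9 + 4)*(-16 - 9) - 1*(-49/34) = -18733*(-25) + 49/34 = -1441*(-325) + 49/34 = 468325 + 49/34 = 15923099/34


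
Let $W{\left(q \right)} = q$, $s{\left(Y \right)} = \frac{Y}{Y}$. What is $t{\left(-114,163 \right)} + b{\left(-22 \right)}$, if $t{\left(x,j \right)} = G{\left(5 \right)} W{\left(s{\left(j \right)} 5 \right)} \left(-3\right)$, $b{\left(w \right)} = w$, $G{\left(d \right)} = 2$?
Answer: $-52$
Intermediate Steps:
$s{\left(Y \right)} = 1$
$t{\left(x,j \right)} = -30$ ($t{\left(x,j \right)} = 2 \cdot 1 \cdot 5 \left(-3\right) = 2 \cdot 5 \left(-3\right) = 10 \left(-3\right) = -30$)
$t{\left(-114,163 \right)} + b{\left(-22 \right)} = -30 - 22 = -52$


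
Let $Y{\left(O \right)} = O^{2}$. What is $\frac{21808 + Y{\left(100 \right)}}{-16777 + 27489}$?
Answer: $\frac{3976}{1339} \approx 2.9694$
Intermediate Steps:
$\frac{21808 + Y{\left(100 \right)}}{-16777 + 27489} = \frac{21808 + 100^{2}}{-16777 + 27489} = \frac{21808 + 10000}{10712} = 31808 \cdot \frac{1}{10712} = \frac{3976}{1339}$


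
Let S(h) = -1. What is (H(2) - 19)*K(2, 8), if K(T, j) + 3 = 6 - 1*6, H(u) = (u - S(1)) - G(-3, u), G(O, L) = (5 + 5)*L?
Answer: 108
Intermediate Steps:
G(O, L) = 10*L
H(u) = 1 - 9*u (H(u) = (u - 1*(-1)) - 10*u = (u + 1) - 10*u = (1 + u) - 10*u = 1 - 9*u)
K(T, j) = -3 (K(T, j) = -3 + (6 - 1*6) = -3 + (6 - 6) = -3 + 0 = -3)
(H(2) - 19)*K(2, 8) = ((1 - 9*2) - 19)*(-3) = ((1 - 18) - 19)*(-3) = (-17 - 19)*(-3) = -36*(-3) = 108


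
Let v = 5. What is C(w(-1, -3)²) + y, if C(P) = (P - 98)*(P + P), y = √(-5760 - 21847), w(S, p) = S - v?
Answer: -4464 + I*√27607 ≈ -4464.0 + 166.15*I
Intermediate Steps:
w(S, p) = -5 + S (w(S, p) = S - 1*5 = S - 5 = -5 + S)
y = I*√27607 (y = √(-27607) = I*√27607 ≈ 166.15*I)
C(P) = 2*P*(-98 + P) (C(P) = (-98 + P)*(2*P) = 2*P*(-98 + P))
C(w(-1, -3)²) + y = 2*(-5 - 1)²*(-98 + (-5 - 1)²) + I*√27607 = 2*(-6)²*(-98 + (-6)²) + I*√27607 = 2*36*(-98 + 36) + I*√27607 = 2*36*(-62) + I*√27607 = -4464 + I*√27607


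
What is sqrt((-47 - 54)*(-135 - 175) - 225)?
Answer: sqrt(31085) ≈ 176.31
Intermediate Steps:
sqrt((-47 - 54)*(-135 - 175) - 225) = sqrt(-101*(-310) - 225) = sqrt(31310 - 225) = sqrt(31085)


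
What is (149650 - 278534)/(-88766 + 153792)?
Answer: -64442/32513 ≈ -1.9820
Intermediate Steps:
(149650 - 278534)/(-88766 + 153792) = -128884/65026 = -128884*1/65026 = -64442/32513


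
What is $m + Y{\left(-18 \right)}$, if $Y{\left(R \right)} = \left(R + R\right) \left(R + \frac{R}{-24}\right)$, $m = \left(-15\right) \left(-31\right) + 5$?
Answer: $1091$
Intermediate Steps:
$m = 470$ ($m = 465 + 5 = 470$)
$Y{\left(R \right)} = \frac{23 R^{2}}{12}$ ($Y{\left(R \right)} = 2 R \left(R + R \left(- \frac{1}{24}\right)\right) = 2 R \left(R - \frac{R}{24}\right) = 2 R \frac{23 R}{24} = \frac{23 R^{2}}{12}$)
$m + Y{\left(-18 \right)} = 470 + \frac{23 \left(-18\right)^{2}}{12} = 470 + \frac{23}{12} \cdot 324 = 470 + 621 = 1091$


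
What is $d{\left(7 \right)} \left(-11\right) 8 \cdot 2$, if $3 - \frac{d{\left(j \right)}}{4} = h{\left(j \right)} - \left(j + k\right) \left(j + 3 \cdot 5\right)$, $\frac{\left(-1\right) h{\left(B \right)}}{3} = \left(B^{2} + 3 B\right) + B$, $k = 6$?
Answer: $-366080$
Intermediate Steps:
$h{\left(B \right)} = - 12 B - 3 B^{2}$ ($h{\left(B \right)} = - 3 \left(\left(B^{2} + 3 B\right) + B\right) = - 3 \left(B^{2} + 4 B\right) = - 12 B - 3 B^{2}$)
$d{\left(j \right)} = 12 + 4 \left(6 + j\right) \left(15 + j\right) + 12 j \left(4 + j\right)$ ($d{\left(j \right)} = 12 - 4 \left(- 3 j \left(4 + j\right) - \left(j + 6\right) \left(j + 3 \cdot 5\right)\right) = 12 - 4 \left(- 3 j \left(4 + j\right) - \left(6 + j\right) \left(j + 15\right)\right) = 12 - 4 \left(- 3 j \left(4 + j\right) - \left(6 + j\right) \left(15 + j\right)\right) = 12 - 4 \left(- \left(6 + j\right) \left(15 + j\right) - 3 j \left(4 + j\right)\right) = 12 + \left(4 \left(6 + j\right) \left(15 + j\right) + 12 j \left(4 + j\right)\right) = 12 + 4 \left(6 + j\right) \left(15 + j\right) + 12 j \left(4 + j\right)$)
$d{\left(7 \right)} \left(-11\right) 8 \cdot 2 = \left(372 + 16 \cdot 7^{2} + 132 \cdot 7\right) \left(-11\right) 8 \cdot 2 = \left(372 + 16 \cdot 49 + 924\right) \left(-11\right) 16 = \left(372 + 784 + 924\right) \left(-11\right) 16 = 2080 \left(-11\right) 16 = \left(-22880\right) 16 = -366080$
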